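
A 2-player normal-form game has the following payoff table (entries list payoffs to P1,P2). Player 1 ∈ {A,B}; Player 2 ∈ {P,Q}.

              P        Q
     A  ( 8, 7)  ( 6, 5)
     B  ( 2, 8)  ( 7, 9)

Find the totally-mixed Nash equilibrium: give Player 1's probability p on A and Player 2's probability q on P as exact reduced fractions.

P1 indiff ⇒ q·8+(1-q)·6 = q·2+(1-q)·7 ⇒ q(6) = (1-q)(1) ⇒ q = 1/7
P2 indiff ⇒ p·7+(1-p)·8 = p·5+(1-p)·9 ⇒ p(2) = (1-p)(1) ⇒ p = 1/3

P1 mixes 1/3 on A; P2 mixes 1/7 on P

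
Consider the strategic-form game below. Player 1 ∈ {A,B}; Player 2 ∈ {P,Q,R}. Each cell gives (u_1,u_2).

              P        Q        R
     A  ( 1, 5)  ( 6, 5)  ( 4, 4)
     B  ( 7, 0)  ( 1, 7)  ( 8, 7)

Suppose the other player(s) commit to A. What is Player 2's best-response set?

argmax u_2 = {P,Q}

u_2(P vs A) = 5
u_2(Q vs A) = 5
u_2(R vs A) = 4
max payoff 5 at {P,Q}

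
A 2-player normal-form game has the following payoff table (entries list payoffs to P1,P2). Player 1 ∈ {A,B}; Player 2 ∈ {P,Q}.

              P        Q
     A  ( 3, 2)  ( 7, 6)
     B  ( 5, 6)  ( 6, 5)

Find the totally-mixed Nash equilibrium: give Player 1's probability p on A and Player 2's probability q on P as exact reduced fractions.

P1 indiff ⇒ q·3+(1-q)·7 = q·5+(1-q)·6 ⇒ q(-2) = (1-q)(-1) ⇒ q = 1/3
P2 indiff ⇒ p·2+(1-p)·6 = p·6+(1-p)·5 ⇒ p(-4) = (1-p)(-1) ⇒ p = 1/5

P1 mixes 1/5 on A; P2 mixes 1/3 on P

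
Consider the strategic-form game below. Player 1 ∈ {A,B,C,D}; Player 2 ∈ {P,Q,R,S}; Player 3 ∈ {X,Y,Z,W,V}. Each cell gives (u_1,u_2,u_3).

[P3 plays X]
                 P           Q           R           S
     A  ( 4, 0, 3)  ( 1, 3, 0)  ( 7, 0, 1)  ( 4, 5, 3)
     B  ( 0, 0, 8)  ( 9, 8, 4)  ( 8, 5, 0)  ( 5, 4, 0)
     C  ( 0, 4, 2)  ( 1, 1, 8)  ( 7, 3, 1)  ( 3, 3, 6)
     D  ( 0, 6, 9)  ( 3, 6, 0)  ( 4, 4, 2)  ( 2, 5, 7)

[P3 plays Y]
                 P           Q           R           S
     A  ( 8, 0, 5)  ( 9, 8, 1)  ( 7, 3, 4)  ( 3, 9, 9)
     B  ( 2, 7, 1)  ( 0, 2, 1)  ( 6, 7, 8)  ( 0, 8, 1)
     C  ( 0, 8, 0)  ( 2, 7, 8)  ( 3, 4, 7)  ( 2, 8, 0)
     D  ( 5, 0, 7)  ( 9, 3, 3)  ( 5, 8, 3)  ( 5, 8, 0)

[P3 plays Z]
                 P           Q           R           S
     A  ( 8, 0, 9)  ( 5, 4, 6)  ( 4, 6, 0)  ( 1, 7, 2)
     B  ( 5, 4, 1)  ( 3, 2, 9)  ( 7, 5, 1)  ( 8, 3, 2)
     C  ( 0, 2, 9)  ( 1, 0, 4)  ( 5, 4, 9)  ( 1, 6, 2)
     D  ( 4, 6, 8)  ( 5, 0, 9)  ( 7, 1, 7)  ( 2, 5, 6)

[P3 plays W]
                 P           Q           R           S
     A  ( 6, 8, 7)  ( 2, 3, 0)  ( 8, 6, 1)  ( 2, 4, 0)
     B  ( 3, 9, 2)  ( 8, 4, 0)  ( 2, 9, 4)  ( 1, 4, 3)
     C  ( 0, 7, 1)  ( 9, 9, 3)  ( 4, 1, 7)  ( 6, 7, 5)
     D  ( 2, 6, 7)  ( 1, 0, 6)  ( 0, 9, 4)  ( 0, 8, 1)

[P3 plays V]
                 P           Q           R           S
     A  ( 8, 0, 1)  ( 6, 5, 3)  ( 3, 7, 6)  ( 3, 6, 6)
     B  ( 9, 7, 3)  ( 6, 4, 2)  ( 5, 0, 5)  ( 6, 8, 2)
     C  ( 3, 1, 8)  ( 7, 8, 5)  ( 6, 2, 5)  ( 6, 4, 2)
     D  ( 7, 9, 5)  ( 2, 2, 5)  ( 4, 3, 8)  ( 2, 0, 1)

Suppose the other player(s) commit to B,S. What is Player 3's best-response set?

argmax u_3 = {W}

u_3(X vs B,S) = 0
u_3(Y vs B,S) = 1
u_3(Z vs B,S) = 2
u_3(W vs B,S) = 3
u_3(V vs B,S) = 2
max payoff 3 at {W}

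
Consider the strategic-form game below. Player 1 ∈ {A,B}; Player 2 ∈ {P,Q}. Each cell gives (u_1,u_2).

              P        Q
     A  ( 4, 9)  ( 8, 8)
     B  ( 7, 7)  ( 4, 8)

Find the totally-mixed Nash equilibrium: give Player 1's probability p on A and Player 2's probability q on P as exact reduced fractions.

p=1/2, q=4/7

P1 indiff ⇒ q·4+(1-q)·8 = q·7+(1-q)·4 ⇒ q(-3) = (1-q)(-4) ⇒ q = 4/7
P2 indiff ⇒ p·9+(1-p)·7 = p·8+(1-p)·8 ⇒ p(1) = (1-p)(1) ⇒ p = 1/2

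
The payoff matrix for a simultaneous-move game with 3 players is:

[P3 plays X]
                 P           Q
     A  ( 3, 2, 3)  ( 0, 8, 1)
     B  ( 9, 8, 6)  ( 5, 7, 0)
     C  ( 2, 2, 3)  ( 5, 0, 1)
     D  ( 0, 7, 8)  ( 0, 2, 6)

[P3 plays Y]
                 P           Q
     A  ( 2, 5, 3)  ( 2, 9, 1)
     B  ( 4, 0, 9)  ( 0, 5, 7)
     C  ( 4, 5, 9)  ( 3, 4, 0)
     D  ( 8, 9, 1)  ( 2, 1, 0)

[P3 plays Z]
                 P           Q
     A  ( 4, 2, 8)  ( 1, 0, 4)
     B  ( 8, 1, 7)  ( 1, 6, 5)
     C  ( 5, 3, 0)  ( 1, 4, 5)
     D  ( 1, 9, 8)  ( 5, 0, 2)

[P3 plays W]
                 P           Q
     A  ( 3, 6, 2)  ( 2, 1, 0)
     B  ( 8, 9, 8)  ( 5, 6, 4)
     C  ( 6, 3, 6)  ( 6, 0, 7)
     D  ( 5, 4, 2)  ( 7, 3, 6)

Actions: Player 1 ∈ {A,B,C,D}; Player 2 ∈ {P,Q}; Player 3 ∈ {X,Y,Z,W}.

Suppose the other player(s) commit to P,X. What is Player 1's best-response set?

argmax u_1 = {B}

u_1(A vs P,X) = 3
u_1(B vs P,X) = 9
u_1(C vs P,X) = 2
u_1(D vs P,X) = 0
max payoff 9 at {B}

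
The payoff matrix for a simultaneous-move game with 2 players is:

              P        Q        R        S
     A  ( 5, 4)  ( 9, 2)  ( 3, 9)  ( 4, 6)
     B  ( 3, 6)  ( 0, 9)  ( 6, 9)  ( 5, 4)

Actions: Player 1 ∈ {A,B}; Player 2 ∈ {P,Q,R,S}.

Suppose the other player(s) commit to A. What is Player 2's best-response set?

BR_2 = {R}

u_2(P vs A) = 4
u_2(Q vs A) = 2
u_2(R vs A) = 9
u_2(S vs A) = 6
max payoff 9 at {R}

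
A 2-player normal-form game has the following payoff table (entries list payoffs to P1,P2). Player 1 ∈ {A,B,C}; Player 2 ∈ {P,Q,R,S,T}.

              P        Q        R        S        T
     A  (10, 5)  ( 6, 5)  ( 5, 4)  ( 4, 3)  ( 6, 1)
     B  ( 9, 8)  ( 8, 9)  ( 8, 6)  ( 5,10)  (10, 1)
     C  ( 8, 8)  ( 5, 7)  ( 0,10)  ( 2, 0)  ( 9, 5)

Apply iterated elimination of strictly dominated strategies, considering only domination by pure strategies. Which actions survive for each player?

Remaining: P1:{A,B} P2:{P,Q,S}

P1 drop C (B beats it: P:9>8 Q:8>5 R:8>0 S:5>2 T:10>9)
P2 drop R (P beats it: A:5>4 B:8>6)
P2 drop T (P beats it: A:5>1 B:8>1)
P1→{A,B} P2→{P,Q,S}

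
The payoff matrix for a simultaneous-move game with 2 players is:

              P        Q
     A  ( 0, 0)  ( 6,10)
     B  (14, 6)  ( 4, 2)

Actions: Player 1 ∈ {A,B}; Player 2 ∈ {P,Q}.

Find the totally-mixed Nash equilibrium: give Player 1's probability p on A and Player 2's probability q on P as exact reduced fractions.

P1 mixes 2/7 on A; P2 mixes 1/8 on P

P1 indiff ⇒ q·0+(1-q)·6 = q·14+(1-q)·4 ⇒ q(-14) = (1-q)(-2) ⇒ q = 1/8
P2 indiff ⇒ p·0+(1-p)·6 = p·10+(1-p)·2 ⇒ p(-10) = (1-p)(-4) ⇒ p = 2/7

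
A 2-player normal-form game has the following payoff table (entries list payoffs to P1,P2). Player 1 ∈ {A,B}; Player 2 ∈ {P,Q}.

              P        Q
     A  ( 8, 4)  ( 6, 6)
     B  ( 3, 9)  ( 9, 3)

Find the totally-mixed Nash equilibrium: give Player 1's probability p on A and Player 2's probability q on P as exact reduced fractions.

P1 indiff ⇒ q·8+(1-q)·6 = q·3+(1-q)·9 ⇒ q(5) = (1-q)(3) ⇒ q = 3/8
P2 indiff ⇒ p·4+(1-p)·9 = p·6+(1-p)·3 ⇒ p(-2) = (1-p)(-6) ⇒ p = 3/4

(p,q) = (3/4, 3/8)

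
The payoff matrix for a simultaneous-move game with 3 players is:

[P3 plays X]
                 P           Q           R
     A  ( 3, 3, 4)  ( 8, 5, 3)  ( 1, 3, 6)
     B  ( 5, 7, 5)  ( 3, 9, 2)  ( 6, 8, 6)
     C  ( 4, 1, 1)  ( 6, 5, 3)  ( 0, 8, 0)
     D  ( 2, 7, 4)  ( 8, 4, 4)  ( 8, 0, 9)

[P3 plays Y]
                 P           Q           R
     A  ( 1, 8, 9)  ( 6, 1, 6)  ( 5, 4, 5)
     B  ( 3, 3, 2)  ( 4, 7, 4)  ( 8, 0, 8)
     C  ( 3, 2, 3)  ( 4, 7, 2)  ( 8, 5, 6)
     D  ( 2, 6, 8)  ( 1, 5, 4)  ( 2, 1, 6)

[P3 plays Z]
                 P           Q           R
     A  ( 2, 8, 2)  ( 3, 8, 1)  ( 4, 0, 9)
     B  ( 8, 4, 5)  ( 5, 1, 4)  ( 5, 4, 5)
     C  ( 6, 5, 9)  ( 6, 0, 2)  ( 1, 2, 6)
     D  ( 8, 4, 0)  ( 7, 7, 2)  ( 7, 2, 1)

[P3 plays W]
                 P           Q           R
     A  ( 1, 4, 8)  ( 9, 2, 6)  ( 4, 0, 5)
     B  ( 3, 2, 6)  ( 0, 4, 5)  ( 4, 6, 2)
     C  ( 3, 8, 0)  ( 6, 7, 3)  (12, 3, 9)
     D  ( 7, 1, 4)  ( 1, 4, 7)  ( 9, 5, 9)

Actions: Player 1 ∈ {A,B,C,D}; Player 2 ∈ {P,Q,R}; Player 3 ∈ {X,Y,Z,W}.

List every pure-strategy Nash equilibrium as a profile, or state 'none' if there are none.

PSNE: ∅

(A,P,X): not NE [P1→B gives 5>3; P2→Q gives 5>3; P3→Y gives 9>4]
(A,P,Y): not NE [P1→C gives 3>1]
(A,P,Z): not NE [P1→D gives 8>2; P3→Y gives 9>2]
(A,P,W): not NE [P1→D gives 7>1; P3→Y gives 9>8]
(A,Q,X): not NE [P3→W gives 6>3]
(A,Q,Y): not NE [P2→P gives 8>1]
(A,Q,Z): not NE [P1→D gives 7>3; P3→W gives 6>1]
(A,Q,W): not NE [P2→P gives 4>2]
(A,R,X): not NE [P1→D gives 8>1; P2→Q gives 5>3; P3→Z gives 9>6]
(A,R,Y): not NE [P1→C gives 8>5; P2→P gives 8>4; P3→Z gives 9>5]
(A,R,Z): not NE [P1→D gives 7>4; P2→Q gives 8>0]
(A,R,W): not NE [P1→C gives 12>4; P2→P gives 4>0; P3→Z gives 9>5]
(B,P,X): not NE [P2→Q gives 9>7; P3→W gives 6>5]
(B,P,Y): not NE [P2→Q gives 7>3; P3→W gives 6>2]
(B,P,Z): not NE [P3→W gives 6>5]
(B,P,W): not NE [P1→D gives 7>3; P2→R gives 6>2]
(B,Q,X): not NE [P1→D gives 8>3; P3→W gives 5>2]
(B,Q,Y): not NE [P1→A gives 6>4; P3→W gives 5>4]
(B,Q,Z): not NE [P1→D gives 7>5; P2→R gives 4>1; P3→W gives 5>4]
(B,Q,W): not NE [P1→A gives 9>0; P2→R gives 6>4]
(B,R,X): not NE [P1→D gives 8>6; P2→Q gives 9>8; P3→Y gives 8>6]
(B,R,Y): not NE [P2→Q gives 7>0]
(B,R,Z): not NE [P1→D gives 7>5; P3→Y gives 8>5]
(B,R,W): not NE [P1→C gives 12>4; P3→Y gives 8>2]
(C,P,X): not NE [P1→B gives 5>4; P2→R gives 8>1; P3→Z gives 9>1]
(C,P,Y): not NE [P2→Q gives 7>2; P3→Z gives 9>3]
(C,P,Z): not NE [P1→D gives 8>6]
(C,P,W): not NE [P1→D gives 7>3; P3→Z gives 9>0]
(C,Q,X): not NE [P1→D gives 8>6; P2→R gives 8>5]
(C,Q,Y): not NE [P1→A gives 6>4; P3→W gives 3>2]
(C,Q,Z): not NE [P1→D gives 7>6; P2→P gives 5>0; P3→W gives 3>2]
(C,Q,W): not NE [P1→A gives 9>6; P2→P gives 8>7]
(C,R,X): not NE [P1→D gives 8>0; P3→W gives 9>0]
(C,R,Y): not NE [P2→Q gives 7>5; P3→W gives 9>6]
(C,R,Z): not NE [P1→D gives 7>1; P2→P gives 5>2; P3→W gives 9>6]
(C,R,W): not NE [P2→P gives 8>3]
(D,P,X): not NE [P1→B gives 5>2; P3→Y gives 8>4]
(D,P,Y): not NE [P1→C gives 3>2]
(D,P,Z): not NE [P2→Q gives 7>4; P3→Y gives 8>0]
(D,P,W): not NE [P2→R gives 5>1; P3→Y gives 8>4]
(D,Q,X): not NE [P2→P gives 7>4; P3→W gives 7>4]
(D,Q,Y): not NE [P1→A gives 6>1; P2→P gives 6>5; P3→W gives 7>4]
(D,Q,Z): not NE [P3→W gives 7>2]
(D,Q,W): not NE [P1→A gives 9>1; P2→R gives 5>4]
(D,R,X): not NE [P2→P gives 7>0]
(D,R,Y): not NE [P1→C gives 8>2; P2→P gives 6>1; P3→W gives 9>6]
(D,R,Z): not NE [P2→Q gives 7>2; P3→W gives 9>1]
(D,R,W): not NE [P1→C gives 12>9]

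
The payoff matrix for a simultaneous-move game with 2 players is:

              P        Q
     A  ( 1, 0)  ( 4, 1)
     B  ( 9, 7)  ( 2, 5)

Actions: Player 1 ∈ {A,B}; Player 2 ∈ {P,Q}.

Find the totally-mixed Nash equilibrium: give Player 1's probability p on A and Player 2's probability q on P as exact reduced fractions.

P1 indiff ⇒ q·1+(1-q)·4 = q·9+(1-q)·2 ⇒ q(-8) = (1-q)(-2) ⇒ q = 1/5
P2 indiff ⇒ p·0+(1-p)·7 = p·1+(1-p)·5 ⇒ p(-1) = (1-p)(-2) ⇒ p = 2/3

p=2/3, q=1/5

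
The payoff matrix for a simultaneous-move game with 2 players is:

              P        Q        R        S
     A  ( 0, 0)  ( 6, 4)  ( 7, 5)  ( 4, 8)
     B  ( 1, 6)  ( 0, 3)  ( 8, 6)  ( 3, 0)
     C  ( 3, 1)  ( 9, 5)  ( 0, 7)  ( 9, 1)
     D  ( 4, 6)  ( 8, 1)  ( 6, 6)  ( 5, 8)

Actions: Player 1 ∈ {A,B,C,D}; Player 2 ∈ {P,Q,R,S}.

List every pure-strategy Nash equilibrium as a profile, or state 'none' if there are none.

NE set: (B,R)

(A,P): not NE [P1→D gives 4>0; P2→S gives 8>0]
(A,Q): not NE [P1→C gives 9>6; P2→S gives 8>4]
(A,R): not NE [P1→B gives 8>7; P2→S gives 8>5]
(A,S): not NE [P1→C gives 9>4]
(B,P): not NE [P1→D gives 4>1]
(B,Q): not NE [P1→C gives 9>0; P2→R gives 6>3]
(B,R): NE
(B,S): not NE [P1→C gives 9>3; P2→R gives 6>0]
(C,P): not NE [P1→D gives 4>3; P2→R gives 7>1]
(C,Q): not NE [P2→R gives 7>5]
(C,R): not NE [P1→B gives 8>0]
(C,S): not NE [P2→R gives 7>1]
(D,P): not NE [P2→S gives 8>6]
(D,Q): not NE [P1→C gives 9>8; P2→S gives 8>1]
(D,R): not NE [P1→B gives 8>6; P2→S gives 8>6]
(D,S): not NE [P1→C gives 9>5]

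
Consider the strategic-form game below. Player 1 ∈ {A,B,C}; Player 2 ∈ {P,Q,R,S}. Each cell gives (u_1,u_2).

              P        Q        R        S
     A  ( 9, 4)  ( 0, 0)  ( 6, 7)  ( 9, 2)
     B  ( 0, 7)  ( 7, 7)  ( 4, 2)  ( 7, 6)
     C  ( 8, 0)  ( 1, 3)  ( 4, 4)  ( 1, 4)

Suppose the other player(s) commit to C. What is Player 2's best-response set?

u_2(P vs C) = 0
u_2(Q vs C) = 3
u_2(R vs C) = 4
u_2(S vs C) = 4
max payoff 4 at {R,S}

P2 best: {R,S}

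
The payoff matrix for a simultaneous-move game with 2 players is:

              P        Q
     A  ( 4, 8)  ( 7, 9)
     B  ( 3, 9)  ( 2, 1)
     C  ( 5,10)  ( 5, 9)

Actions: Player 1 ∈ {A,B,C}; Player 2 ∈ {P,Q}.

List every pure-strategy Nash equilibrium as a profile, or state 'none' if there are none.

NE set: (A,Q), (C,P)

(A,P): not NE [P1→C gives 5>4; P2→Q gives 9>8]
(A,Q): NE
(B,P): not NE [P1→C gives 5>3]
(B,Q): not NE [P1→A gives 7>2; P2→P gives 9>1]
(C,P): NE
(C,Q): not NE [P1→A gives 7>5; P2→P gives 10>9]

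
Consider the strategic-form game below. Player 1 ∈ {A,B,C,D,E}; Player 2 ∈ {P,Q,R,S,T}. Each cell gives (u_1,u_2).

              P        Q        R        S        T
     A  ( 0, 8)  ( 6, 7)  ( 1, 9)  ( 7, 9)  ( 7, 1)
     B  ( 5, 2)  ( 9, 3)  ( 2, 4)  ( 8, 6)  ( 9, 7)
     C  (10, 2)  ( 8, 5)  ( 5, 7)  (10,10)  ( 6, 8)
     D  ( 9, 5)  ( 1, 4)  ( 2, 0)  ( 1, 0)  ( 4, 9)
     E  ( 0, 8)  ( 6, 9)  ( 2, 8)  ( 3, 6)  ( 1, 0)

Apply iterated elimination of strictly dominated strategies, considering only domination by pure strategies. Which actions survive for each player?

Survivors P1:{B,C} P2:{S,T}

P1 drop A (B beats it: P:5>0 Q:9>6 R:2>1 S:8>7 T:9>7)
P1 drop D (C beats it: P:10>9 Q:8>1 R:5>2 S:10>1 T:6>4)
P1 drop E (C beats it: P:10>0 Q:8>6 R:5>2 S:10>3 T:6>1)
P2 drop P (Q beats it: B:3>2 C:5>2)
P2 drop Q (R beats it: B:4>3 C:7>5)
P2 drop R (S beats it: B:6>4 C:10>7)
P1→{B,C} P2→{S,T}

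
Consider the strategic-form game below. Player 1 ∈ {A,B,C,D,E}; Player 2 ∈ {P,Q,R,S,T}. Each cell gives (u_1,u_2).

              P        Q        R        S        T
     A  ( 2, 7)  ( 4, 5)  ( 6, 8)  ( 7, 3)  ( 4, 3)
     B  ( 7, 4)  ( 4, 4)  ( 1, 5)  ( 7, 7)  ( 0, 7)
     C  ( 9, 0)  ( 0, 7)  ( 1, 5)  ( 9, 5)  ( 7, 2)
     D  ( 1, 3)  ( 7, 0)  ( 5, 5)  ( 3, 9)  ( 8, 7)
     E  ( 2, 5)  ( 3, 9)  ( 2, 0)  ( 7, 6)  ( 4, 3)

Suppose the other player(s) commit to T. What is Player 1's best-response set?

u_1(A vs T) = 4
u_1(B vs T) = 0
u_1(C vs T) = 7
u_1(D vs T) = 8
u_1(E vs T) = 4
max payoff 8 at {D}

P1 best: {D}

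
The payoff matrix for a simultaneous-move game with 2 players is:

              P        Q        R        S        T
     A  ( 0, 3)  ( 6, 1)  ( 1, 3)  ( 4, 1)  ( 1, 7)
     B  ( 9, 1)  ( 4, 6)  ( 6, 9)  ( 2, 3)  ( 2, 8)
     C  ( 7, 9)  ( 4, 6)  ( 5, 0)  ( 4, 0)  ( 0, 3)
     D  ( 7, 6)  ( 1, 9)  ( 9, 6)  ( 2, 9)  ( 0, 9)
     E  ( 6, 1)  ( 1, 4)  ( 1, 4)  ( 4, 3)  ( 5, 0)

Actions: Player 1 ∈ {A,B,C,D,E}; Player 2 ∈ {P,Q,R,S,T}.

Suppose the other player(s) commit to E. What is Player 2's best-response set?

u_2(P vs E) = 1
u_2(Q vs E) = 4
u_2(R vs E) = 4
u_2(S vs E) = 3
u_2(T vs E) = 0
max payoff 4 at {Q,R}

argmax u_2 = {Q,R}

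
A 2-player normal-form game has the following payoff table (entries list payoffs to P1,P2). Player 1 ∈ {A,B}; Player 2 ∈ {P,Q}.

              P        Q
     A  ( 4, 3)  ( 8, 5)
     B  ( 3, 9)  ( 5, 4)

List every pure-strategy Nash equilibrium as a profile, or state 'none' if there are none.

NE set: (A,Q)

(A,P): not NE [P2→Q gives 5>3]
(A,Q): NE
(B,P): not NE [P1→A gives 4>3]
(B,Q): not NE [P1→A gives 8>5; P2→P gives 9>4]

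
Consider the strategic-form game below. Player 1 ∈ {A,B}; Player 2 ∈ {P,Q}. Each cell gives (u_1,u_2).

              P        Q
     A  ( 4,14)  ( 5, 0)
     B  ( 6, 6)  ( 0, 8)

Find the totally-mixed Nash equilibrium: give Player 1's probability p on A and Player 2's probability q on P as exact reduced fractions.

p=1/8, q=5/7

P1 indiff ⇒ q·4+(1-q)·5 = q·6+(1-q)·0 ⇒ q(-2) = (1-q)(-5) ⇒ q = 5/7
P2 indiff ⇒ p·14+(1-p)·6 = p·0+(1-p)·8 ⇒ p(14) = (1-p)(2) ⇒ p = 1/8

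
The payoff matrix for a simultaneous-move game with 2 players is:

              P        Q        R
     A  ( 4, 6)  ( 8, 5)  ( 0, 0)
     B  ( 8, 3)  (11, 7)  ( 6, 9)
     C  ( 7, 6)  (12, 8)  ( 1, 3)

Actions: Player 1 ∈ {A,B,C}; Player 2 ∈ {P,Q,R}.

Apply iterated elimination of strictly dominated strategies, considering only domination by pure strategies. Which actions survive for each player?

Remaining: P1:{B,C} P2:{Q,R}

P1 drop A (B beats it: P:8>4 Q:11>8 R:6>0)
P2 drop P (Q beats it: B:7>3 C:8>6)
P1→{B,C} P2→{Q,R}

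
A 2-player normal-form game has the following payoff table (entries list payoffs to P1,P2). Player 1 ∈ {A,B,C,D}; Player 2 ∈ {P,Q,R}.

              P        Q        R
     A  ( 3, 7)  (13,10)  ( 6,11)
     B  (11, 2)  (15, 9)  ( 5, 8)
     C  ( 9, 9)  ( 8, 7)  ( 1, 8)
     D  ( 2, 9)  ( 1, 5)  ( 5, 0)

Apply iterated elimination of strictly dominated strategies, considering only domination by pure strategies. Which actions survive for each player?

P1 drop C (B beats it: P:11>9 Q:15>8 R:5>1)
P1 drop D (A beats it: P:3>2 Q:13>1 R:6>5)
P2 drop P (Q beats it: A:10>7 B:9>2)
P1→{A,B} P2→{Q,R}

IESDS → P1:{A,B} P2:{Q,R}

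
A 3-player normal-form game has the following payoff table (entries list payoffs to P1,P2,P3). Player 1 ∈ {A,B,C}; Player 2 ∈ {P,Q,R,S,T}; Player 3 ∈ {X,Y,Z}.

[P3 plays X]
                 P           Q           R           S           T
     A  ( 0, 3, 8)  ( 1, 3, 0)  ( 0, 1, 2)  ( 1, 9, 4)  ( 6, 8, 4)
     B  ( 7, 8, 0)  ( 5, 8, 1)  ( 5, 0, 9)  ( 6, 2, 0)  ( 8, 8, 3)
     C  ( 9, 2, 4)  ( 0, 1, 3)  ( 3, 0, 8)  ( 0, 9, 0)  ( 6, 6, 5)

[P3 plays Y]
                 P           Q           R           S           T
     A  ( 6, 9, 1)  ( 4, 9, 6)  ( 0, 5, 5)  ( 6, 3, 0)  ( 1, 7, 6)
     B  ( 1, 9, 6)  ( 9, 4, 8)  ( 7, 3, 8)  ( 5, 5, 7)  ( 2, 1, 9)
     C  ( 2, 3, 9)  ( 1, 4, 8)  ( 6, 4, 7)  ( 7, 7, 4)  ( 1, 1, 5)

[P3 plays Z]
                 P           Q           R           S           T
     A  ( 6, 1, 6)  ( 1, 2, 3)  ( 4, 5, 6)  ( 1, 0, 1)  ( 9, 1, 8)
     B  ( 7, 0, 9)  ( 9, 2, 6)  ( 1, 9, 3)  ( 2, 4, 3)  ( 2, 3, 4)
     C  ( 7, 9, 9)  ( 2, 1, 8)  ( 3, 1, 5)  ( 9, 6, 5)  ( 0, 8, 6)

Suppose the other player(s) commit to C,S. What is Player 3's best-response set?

u_3(X vs C,S) = 0
u_3(Y vs C,S) = 4
u_3(Z vs C,S) = 5
max payoff 5 at {Z}

argmax u_3 = {Z}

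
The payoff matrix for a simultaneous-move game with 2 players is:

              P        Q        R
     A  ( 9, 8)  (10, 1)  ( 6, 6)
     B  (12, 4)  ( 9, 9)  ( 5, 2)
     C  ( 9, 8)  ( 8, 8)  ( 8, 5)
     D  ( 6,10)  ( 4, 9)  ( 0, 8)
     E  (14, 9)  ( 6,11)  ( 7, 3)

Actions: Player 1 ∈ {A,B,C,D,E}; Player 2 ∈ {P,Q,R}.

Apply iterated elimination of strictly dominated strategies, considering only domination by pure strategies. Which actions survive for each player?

Survivors P1:{A,B,E} P2:{P,Q}

P1 drop D (A beats it: P:9>6 Q:10>4 R:6>0)
P2 drop R (P beats it: A:8>6 B:4>2 C:8>5 E:9>3)
P1 drop C (B beats it: P:12>9 Q:9>8)
P1→{A,B,E} P2→{P,Q}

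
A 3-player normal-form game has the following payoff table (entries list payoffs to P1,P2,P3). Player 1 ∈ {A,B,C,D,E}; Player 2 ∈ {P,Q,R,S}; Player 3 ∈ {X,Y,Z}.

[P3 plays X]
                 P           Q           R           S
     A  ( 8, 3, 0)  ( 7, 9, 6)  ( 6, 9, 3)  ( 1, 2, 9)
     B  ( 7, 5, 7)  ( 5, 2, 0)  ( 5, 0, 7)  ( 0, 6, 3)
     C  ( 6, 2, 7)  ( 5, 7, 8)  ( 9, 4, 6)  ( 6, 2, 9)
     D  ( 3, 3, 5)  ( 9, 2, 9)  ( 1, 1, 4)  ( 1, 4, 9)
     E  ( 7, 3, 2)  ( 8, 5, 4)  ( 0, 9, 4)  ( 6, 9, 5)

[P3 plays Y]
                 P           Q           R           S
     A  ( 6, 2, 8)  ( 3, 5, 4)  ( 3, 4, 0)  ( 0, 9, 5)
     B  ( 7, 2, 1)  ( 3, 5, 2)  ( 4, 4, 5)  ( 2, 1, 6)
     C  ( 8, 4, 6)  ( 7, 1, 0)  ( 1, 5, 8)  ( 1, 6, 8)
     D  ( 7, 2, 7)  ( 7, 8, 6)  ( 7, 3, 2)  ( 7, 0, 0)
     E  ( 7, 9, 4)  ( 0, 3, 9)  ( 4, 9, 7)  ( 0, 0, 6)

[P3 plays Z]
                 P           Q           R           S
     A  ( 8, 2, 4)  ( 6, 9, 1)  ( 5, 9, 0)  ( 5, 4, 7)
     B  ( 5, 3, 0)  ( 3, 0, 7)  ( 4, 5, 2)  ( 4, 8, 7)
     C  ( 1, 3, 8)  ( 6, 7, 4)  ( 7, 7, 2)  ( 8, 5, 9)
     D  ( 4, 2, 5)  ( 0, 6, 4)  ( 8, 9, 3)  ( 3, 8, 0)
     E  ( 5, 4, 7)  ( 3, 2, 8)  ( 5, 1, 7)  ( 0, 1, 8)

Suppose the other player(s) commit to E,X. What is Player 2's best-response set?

u_2(P vs E,X) = 3
u_2(Q vs E,X) = 5
u_2(R vs E,X) = 9
u_2(S vs E,X) = 9
max payoff 9 at {R,S}

argmax u_2 = {R,S}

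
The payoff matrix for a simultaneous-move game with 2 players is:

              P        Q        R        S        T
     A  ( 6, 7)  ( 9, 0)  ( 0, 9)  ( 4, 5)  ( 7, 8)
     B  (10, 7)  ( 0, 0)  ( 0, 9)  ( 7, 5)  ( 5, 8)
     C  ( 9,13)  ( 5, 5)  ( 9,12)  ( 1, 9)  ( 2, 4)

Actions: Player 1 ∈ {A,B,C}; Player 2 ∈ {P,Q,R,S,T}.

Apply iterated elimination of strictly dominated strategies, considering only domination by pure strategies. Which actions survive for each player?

P2 drop Q (P beats it: A:7>0 B:7>0 C:13>5)
P2 drop S (P beats it: A:7>5 B:7>5 C:13>9)
P2 drop T (R beats it: A:9>8 B:9>8 C:12>4)
P1 drop A (C beats it: P:9>6 R:9>0)
P1→{B,C} P2→{P,R}

IESDS → P1:{B,C} P2:{P,R}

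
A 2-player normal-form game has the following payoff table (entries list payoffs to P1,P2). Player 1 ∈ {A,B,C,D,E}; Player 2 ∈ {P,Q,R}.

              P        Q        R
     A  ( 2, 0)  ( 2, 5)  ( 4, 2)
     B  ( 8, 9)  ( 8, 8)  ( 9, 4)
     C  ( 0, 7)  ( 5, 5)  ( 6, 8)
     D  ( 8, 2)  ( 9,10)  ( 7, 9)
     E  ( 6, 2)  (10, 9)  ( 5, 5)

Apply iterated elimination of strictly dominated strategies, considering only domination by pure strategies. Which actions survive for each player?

P1 drop A (B beats it: P:8>2 Q:8>2 R:9>4)
P1 drop C (B beats it: P:8>0 Q:8>5 R:9>6)
P2 drop R (Q beats it: B:8>4 D:10>9 E:9>5)
P1→{B,D,E} P2→{P,Q}

IESDS → P1:{B,D,E} P2:{P,Q}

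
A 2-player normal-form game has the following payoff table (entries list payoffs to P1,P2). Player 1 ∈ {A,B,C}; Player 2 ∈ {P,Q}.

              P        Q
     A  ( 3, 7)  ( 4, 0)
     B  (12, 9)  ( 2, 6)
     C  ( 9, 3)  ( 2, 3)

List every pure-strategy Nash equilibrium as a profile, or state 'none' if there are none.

(A,P): not NE [P1→B gives 12>3]
(A,Q): not NE [P2→P gives 7>0]
(B,P): NE
(B,Q): not NE [P1→A gives 4>2; P2→P gives 9>6]
(C,P): not NE [P1→B gives 12>9]
(C,Q): not NE [P1→A gives 4>2]

PSNE = {(B,P)}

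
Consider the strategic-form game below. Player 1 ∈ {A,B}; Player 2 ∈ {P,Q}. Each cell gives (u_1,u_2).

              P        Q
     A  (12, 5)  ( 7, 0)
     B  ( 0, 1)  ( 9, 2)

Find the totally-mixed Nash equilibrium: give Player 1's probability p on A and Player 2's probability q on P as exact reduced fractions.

P1 mixes 1/6 on A; P2 mixes 1/7 on P

P1 indiff ⇒ q·12+(1-q)·7 = q·0+(1-q)·9 ⇒ q(12) = (1-q)(2) ⇒ q = 1/7
P2 indiff ⇒ p·5+(1-p)·1 = p·0+(1-p)·2 ⇒ p(5) = (1-p)(1) ⇒ p = 1/6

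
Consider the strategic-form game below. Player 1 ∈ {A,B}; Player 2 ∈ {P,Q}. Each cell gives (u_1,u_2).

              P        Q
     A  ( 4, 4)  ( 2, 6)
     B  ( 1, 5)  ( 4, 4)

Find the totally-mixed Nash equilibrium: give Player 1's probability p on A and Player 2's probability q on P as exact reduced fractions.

(p,q) = (1/3, 2/5)

P1 indiff ⇒ q·4+(1-q)·2 = q·1+(1-q)·4 ⇒ q(3) = (1-q)(2) ⇒ q = 2/5
P2 indiff ⇒ p·4+(1-p)·5 = p·6+(1-p)·4 ⇒ p(-2) = (1-p)(-1) ⇒ p = 1/3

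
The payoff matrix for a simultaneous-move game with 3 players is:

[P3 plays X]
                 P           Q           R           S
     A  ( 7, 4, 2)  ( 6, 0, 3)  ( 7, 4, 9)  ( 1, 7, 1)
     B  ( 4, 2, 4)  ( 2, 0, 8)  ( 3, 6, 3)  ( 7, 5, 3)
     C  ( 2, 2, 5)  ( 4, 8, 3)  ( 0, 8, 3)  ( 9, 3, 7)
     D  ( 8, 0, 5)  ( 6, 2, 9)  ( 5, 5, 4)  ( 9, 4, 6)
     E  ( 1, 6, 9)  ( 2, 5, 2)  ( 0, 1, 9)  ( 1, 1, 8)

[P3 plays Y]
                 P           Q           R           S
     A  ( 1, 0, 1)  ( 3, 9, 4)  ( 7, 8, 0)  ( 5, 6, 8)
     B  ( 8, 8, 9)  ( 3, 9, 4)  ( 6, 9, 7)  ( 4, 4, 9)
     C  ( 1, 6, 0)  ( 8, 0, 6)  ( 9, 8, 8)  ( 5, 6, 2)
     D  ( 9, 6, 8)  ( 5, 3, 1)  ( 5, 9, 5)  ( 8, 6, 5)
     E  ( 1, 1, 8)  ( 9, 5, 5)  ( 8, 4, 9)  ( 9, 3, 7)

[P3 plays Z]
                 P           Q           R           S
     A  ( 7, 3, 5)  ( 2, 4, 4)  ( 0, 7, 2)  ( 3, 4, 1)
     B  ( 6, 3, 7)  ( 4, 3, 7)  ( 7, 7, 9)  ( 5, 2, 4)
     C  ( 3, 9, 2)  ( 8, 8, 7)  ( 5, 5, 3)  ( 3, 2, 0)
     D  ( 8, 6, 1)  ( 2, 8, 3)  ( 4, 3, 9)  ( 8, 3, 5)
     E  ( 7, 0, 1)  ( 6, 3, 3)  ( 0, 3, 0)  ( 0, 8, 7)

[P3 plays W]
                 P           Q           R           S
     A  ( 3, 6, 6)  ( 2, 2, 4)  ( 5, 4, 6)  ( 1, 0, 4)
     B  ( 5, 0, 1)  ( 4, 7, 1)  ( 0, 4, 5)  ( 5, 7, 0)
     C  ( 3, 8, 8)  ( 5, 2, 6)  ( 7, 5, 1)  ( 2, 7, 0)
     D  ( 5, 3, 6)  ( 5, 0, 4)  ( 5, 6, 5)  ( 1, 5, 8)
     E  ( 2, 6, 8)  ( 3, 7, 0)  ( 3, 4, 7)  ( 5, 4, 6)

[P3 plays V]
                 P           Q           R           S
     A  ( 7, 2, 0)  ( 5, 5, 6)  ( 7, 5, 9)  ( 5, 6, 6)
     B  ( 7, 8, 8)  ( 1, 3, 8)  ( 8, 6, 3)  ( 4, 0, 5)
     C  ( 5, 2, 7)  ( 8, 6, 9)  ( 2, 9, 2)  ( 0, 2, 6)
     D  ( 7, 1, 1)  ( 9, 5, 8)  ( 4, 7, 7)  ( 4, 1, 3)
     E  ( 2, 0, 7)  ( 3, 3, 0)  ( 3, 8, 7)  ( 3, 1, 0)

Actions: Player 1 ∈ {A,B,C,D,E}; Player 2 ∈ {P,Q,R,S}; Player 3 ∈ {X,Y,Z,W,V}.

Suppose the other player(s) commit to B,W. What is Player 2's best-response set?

P2 best: {Q,S}

u_2(P vs B,W) = 0
u_2(Q vs B,W) = 7
u_2(R vs B,W) = 4
u_2(S vs B,W) = 7
max payoff 7 at {Q,S}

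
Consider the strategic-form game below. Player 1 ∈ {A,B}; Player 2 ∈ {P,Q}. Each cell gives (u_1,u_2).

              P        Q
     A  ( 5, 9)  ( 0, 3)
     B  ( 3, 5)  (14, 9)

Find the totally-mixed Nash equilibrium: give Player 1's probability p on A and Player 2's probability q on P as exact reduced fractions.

P1 mixes 2/5 on A; P2 mixes 7/8 on P

P1 indiff ⇒ q·5+(1-q)·0 = q·3+(1-q)·14 ⇒ q(2) = (1-q)(14) ⇒ q = 7/8
P2 indiff ⇒ p·9+(1-p)·5 = p·3+(1-p)·9 ⇒ p(6) = (1-p)(4) ⇒ p = 2/5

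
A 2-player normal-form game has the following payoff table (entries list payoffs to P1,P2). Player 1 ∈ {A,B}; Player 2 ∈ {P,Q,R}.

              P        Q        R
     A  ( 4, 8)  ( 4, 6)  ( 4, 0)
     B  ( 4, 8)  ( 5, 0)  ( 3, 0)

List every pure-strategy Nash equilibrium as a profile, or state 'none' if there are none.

PSNE = {(A,P), (B,P)}

(A,P): NE
(A,Q): not NE [P1→B gives 5>4; P2→P gives 8>6]
(A,R): not NE [P2→P gives 8>0]
(B,P): NE
(B,Q): not NE [P2→P gives 8>0]
(B,R): not NE [P1→A gives 4>3; P2→P gives 8>0]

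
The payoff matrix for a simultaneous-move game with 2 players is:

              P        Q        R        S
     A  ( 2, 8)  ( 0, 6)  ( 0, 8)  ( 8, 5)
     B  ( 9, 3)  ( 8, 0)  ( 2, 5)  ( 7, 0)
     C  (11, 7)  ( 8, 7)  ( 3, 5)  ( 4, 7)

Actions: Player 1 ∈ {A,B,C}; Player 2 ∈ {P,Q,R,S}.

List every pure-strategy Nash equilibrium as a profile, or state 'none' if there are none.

PSNE = {(C,P), (C,Q)}

(A,P): not NE [P1→C gives 11>2]
(A,Q): not NE [P1→C gives 8>0; P2→R gives 8>6]
(A,R): not NE [P1→C gives 3>0]
(A,S): not NE [P2→R gives 8>5]
(B,P): not NE [P1→C gives 11>9; P2→R gives 5>3]
(B,Q): not NE [P2→R gives 5>0]
(B,R): not NE [P1→C gives 3>2]
(B,S): not NE [P1→A gives 8>7; P2→R gives 5>0]
(C,P): NE
(C,Q): NE
(C,R): not NE [P2→S gives 7>5]
(C,S): not NE [P1→A gives 8>4]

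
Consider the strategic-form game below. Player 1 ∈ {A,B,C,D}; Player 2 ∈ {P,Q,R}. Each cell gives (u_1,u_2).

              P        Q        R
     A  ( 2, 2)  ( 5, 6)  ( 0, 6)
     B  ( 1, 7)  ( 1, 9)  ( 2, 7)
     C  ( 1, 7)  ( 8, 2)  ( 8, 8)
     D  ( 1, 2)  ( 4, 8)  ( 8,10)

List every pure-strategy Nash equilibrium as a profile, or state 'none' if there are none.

(A,P): not NE [P2→R gives 6>2]
(A,Q): not NE [P1→C gives 8>5]
(A,R): not NE [P1→D gives 8>0]
(B,P): not NE [P1→A gives 2>1; P2→Q gives 9>7]
(B,Q): not NE [P1→C gives 8>1]
(B,R): not NE [P1→D gives 8>2; P2→Q gives 9>7]
(C,P): not NE [P1→A gives 2>1; P2→R gives 8>7]
(C,Q): not NE [P2→R gives 8>2]
(C,R): NE
(D,P): not NE [P1→A gives 2>1; P2→R gives 10>2]
(D,Q): not NE [P1→C gives 8>4; P2→R gives 10>8]
(D,R): NE

NE set: (C,R), (D,R)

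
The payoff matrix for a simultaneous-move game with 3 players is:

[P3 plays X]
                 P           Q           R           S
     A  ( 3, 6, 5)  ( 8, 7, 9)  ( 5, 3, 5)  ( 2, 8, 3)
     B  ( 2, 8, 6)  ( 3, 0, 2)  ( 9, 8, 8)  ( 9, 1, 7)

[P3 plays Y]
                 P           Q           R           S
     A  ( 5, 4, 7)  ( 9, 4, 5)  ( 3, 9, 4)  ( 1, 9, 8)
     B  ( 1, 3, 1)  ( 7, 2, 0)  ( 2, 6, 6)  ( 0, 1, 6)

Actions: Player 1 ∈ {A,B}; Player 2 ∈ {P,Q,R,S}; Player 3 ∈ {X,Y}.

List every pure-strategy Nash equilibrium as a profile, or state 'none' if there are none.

(A,P,X): not NE [P2→S gives 8>6; P3→Y gives 7>5]
(A,P,Y): not NE [P2→S gives 9>4]
(A,Q,X): not NE [P2→S gives 8>7]
(A,Q,Y): not NE [P2→S gives 9>4; P3→X gives 9>5]
(A,R,X): not NE [P1→B gives 9>5; P2→S gives 8>3]
(A,R,Y): not NE [P3→X gives 5>4]
(A,S,X): not NE [P1→B gives 9>2; P3→Y gives 8>3]
(A,S,Y): NE
(B,P,X): not NE [P1→A gives 3>2]
(B,P,Y): not NE [P1→A gives 5>1; P2→R gives 6>3; P3→X gives 6>1]
(B,Q,X): not NE [P1→A gives 8>3; P2→R gives 8>0]
(B,Q,Y): not NE [P1→A gives 9>7; P2→R gives 6>2; P3→X gives 2>0]
(B,R,X): NE
(B,R,Y): not NE [P1→A gives 3>2; P3→X gives 8>6]
(B,S,X): not NE [P2→R gives 8>1]
(B,S,Y): not NE [P1→A gives 1>0; P2→R gives 6>1; P3→X gives 7>6]

Nash profiles: (A,S,Y), (B,R,X)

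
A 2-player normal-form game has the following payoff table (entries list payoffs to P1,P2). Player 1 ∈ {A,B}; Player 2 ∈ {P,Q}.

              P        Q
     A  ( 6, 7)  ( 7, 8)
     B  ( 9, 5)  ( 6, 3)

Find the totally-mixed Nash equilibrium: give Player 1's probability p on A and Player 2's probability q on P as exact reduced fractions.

P1 mixes 2/3 on A; P2 mixes 1/4 on P

P1 indiff ⇒ q·6+(1-q)·7 = q·9+(1-q)·6 ⇒ q(-3) = (1-q)(-1) ⇒ q = 1/4
P2 indiff ⇒ p·7+(1-p)·5 = p·8+(1-p)·3 ⇒ p(-1) = (1-p)(-2) ⇒ p = 2/3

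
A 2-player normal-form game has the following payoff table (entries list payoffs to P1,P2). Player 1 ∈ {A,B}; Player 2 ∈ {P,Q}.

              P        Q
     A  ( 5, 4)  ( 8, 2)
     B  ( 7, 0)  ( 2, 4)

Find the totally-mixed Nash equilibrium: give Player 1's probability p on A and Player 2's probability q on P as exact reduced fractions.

P1 indiff ⇒ q·5+(1-q)·8 = q·7+(1-q)·2 ⇒ q(-2) = (1-q)(-6) ⇒ q = 3/4
P2 indiff ⇒ p·4+(1-p)·0 = p·2+(1-p)·4 ⇒ p(2) = (1-p)(4) ⇒ p = 2/3

(p,q) = (2/3, 3/4)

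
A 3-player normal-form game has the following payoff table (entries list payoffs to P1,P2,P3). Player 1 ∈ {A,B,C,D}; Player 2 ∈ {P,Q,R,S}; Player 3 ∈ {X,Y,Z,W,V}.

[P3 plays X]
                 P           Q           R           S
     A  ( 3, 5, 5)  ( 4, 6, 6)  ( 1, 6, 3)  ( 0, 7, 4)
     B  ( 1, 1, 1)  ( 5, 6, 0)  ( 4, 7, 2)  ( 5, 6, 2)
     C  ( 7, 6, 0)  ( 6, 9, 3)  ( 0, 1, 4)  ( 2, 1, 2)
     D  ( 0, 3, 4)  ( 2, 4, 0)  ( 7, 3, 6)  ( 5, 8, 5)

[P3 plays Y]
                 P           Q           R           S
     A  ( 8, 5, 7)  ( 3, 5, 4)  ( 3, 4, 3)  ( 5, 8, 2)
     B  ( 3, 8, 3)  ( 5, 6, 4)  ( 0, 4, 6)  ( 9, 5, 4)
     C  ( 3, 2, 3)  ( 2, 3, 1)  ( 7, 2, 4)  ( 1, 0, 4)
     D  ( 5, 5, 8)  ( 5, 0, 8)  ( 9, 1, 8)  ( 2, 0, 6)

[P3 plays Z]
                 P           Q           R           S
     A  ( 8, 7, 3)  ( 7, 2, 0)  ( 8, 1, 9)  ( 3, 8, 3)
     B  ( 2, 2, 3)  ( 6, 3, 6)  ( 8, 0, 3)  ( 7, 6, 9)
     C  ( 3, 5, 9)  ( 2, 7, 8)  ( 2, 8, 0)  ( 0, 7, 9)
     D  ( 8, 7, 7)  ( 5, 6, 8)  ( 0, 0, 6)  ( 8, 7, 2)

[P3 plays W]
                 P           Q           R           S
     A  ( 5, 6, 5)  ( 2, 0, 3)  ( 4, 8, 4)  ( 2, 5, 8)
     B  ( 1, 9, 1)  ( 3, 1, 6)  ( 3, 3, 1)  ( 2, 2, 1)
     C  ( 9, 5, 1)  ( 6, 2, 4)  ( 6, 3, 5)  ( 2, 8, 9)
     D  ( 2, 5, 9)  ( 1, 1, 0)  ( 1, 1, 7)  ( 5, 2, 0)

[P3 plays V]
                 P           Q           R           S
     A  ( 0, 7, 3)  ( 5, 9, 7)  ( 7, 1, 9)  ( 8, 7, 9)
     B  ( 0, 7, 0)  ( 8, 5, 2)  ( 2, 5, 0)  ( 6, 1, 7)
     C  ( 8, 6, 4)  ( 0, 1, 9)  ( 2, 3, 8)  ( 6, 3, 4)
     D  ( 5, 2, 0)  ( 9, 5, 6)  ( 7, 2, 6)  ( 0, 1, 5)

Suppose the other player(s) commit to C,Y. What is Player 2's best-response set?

u_2(P vs C,Y) = 2
u_2(Q vs C,Y) = 3
u_2(R vs C,Y) = 2
u_2(S vs C,Y) = 0
max payoff 3 at {Q}

argmax u_2 = {Q}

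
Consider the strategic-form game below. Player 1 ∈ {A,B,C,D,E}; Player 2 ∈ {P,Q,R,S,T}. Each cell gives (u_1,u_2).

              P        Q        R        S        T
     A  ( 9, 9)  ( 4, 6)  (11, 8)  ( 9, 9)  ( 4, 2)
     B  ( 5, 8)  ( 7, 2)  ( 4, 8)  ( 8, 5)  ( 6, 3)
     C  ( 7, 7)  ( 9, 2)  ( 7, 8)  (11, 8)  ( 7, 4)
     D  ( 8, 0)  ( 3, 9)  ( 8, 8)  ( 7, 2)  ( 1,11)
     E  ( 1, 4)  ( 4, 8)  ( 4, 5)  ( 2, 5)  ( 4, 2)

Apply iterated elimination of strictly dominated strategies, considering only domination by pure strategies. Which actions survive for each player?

P1 drop B (C beats it: P:7>5 Q:9>7 R:7>4 S:11>8 T:7>6)
P1 drop D (A beats it: P:9>8 Q:4>3 R:11>8 S:9>7 T:4>1)
P1 drop E (C beats it: P:7>1 Q:9>4 R:7>4 S:11>2 T:7>4)
P2 drop Q (P beats it: A:9>6 C:7>2)
P2 drop T (P beats it: A:9>2 C:7>4)
P1→{A,C} P2→{P,R,S}

Survivors P1:{A,C} P2:{P,R,S}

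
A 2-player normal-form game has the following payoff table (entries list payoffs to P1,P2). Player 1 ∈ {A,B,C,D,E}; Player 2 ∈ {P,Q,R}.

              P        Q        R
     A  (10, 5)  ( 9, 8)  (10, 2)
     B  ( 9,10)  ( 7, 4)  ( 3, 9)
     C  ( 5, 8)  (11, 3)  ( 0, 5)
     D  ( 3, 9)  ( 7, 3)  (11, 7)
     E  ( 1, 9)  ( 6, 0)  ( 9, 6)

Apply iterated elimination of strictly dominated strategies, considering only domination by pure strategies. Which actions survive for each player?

Survivors P1:{A,C} P2:{P,Q}

P1 drop B (A beats it: P:10>9 Q:9>7 R:10>3)
P1 drop E (A beats it: P:10>1 Q:9>6 R:10>9)
P2 drop R (P beats it: A:5>2 C:8>5 D:9>7)
P1 drop D (A beats it: P:10>3 Q:9>7)
P1→{A,C} P2→{P,Q}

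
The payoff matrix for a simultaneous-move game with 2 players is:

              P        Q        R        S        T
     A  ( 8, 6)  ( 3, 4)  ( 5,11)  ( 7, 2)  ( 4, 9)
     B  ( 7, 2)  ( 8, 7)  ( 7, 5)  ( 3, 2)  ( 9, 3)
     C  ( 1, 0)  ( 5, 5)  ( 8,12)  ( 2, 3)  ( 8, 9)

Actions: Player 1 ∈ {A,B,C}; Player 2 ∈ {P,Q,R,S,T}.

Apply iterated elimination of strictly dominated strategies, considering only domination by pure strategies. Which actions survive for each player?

P2 drop P (R beats it: A:11>6 B:5>2 C:12>0)
P2 drop S (Q beats it: A:4>2 B:7>2 C:5>3)
P1 drop A (B beats it: Q:8>3 R:7>5 T:9>4)
P2 drop T (R beats it: B:5>3 C:12>9)
P1→{B,C} P2→{Q,R}

IESDS → P1:{B,C} P2:{Q,R}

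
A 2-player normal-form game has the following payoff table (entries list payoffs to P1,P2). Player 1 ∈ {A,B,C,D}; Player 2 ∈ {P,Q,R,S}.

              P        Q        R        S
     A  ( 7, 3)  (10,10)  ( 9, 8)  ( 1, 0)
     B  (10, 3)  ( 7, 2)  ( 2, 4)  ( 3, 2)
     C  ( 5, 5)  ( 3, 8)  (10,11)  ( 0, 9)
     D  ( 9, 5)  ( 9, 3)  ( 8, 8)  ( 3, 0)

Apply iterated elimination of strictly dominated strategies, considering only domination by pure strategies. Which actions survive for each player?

Remaining: P1:{A,C} P2:{Q,R}

P2 drop P (R beats it: A:8>3 B:4>3 C:11>5 D:8>5)
P2 drop S (R beats it: A:8>0 B:4>2 C:11>9 D:8>0)
P1 drop B (A beats it: Q:10>7 R:9>2)
P1 drop D (A beats it: Q:10>9 R:9>8)
P1→{A,C} P2→{Q,R}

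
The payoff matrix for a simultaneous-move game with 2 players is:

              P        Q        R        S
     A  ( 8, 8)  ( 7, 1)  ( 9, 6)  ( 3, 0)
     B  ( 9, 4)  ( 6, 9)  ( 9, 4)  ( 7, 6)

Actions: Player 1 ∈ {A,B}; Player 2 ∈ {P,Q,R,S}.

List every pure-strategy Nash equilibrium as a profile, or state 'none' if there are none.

No pure NE.

(A,P): not NE [P1→B gives 9>8]
(A,Q): not NE [P2→P gives 8>1]
(A,R): not NE [P2→P gives 8>6]
(A,S): not NE [P1→B gives 7>3; P2→P gives 8>0]
(B,P): not NE [P2→Q gives 9>4]
(B,Q): not NE [P1→A gives 7>6]
(B,R): not NE [P2→Q gives 9>4]
(B,S): not NE [P2→Q gives 9>6]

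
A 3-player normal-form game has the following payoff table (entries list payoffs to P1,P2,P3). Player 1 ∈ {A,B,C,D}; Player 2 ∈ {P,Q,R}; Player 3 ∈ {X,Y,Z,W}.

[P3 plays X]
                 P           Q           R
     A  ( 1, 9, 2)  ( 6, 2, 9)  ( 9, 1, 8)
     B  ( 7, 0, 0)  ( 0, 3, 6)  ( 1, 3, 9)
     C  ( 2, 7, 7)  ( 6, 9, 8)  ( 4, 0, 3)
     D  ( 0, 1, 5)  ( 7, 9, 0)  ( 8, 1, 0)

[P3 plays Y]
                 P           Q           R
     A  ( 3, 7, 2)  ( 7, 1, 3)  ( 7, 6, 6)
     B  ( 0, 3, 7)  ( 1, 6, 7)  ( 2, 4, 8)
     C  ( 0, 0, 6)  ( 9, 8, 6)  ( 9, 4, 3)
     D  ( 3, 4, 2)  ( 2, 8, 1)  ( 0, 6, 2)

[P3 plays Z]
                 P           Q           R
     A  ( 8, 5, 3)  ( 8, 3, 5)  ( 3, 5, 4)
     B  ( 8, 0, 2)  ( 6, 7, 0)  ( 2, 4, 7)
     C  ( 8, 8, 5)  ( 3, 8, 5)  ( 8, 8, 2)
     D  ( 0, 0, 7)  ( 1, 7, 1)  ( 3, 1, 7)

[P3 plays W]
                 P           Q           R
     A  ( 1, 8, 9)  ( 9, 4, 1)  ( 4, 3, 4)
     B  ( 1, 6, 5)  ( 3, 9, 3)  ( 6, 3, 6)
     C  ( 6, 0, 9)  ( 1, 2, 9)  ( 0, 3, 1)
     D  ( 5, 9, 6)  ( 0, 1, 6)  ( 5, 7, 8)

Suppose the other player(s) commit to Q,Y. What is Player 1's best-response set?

u_1(A vs Q,Y) = 7
u_1(B vs Q,Y) = 1
u_1(C vs Q,Y) = 9
u_1(D vs Q,Y) = 2
max payoff 9 at {C}

P1 best: {C}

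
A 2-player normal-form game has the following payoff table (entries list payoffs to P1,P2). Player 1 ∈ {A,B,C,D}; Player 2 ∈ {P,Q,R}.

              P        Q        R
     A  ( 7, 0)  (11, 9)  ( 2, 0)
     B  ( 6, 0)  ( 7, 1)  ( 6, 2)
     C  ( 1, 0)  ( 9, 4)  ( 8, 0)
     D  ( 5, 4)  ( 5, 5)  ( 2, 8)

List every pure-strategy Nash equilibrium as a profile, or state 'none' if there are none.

PSNE = {(A,Q)}

(A,P): not NE [P2→Q gives 9>0]
(A,Q): NE
(A,R): not NE [P1→C gives 8>2; P2→Q gives 9>0]
(B,P): not NE [P1→A gives 7>6; P2→R gives 2>0]
(B,Q): not NE [P1→A gives 11>7; P2→R gives 2>1]
(B,R): not NE [P1→C gives 8>6]
(C,P): not NE [P1→A gives 7>1; P2→Q gives 4>0]
(C,Q): not NE [P1→A gives 11>9]
(C,R): not NE [P2→Q gives 4>0]
(D,P): not NE [P1→A gives 7>5; P2→R gives 8>4]
(D,Q): not NE [P1→A gives 11>5; P2→R gives 8>5]
(D,R): not NE [P1→C gives 8>2]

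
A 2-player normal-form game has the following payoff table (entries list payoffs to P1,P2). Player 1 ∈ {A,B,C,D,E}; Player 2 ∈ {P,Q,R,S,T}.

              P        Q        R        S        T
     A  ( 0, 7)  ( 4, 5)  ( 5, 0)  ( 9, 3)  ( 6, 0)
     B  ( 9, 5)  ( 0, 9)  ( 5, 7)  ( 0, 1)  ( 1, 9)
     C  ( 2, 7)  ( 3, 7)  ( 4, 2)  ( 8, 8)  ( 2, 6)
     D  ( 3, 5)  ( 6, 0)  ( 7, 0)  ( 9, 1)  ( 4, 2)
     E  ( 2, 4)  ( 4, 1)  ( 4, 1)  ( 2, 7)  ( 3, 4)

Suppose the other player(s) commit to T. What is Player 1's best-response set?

BR_1 = {A}

u_1(A vs T) = 6
u_1(B vs T) = 1
u_1(C vs T) = 2
u_1(D vs T) = 4
u_1(E vs T) = 3
max payoff 6 at {A}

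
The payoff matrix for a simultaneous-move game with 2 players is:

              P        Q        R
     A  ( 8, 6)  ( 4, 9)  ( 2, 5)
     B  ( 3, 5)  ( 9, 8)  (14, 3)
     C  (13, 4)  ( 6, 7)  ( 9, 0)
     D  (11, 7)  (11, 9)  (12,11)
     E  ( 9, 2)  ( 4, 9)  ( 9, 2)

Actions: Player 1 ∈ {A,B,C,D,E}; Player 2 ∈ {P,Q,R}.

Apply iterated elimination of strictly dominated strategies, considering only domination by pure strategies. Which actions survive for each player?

P1 drop A (C beats it: P:13>8 Q:6>4 R:9>2)
P1 drop E (D beats it: P:11>9 Q:11>4 R:12>9)
P2 drop P (Q beats it: B:8>5 C:7>4 D:9>7)
P1 drop C (B beats it: Q:9>6 R:14>9)
P1→{B,D} P2→{Q,R}

Remaining: P1:{B,D} P2:{Q,R}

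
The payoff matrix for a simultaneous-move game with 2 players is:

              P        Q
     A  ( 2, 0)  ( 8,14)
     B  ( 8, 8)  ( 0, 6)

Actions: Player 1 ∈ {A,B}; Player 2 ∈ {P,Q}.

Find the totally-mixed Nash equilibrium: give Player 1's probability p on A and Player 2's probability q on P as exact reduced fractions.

P1 indiff ⇒ q·2+(1-q)·8 = q·8+(1-q)·0 ⇒ q(-6) = (1-q)(-8) ⇒ q = 4/7
P2 indiff ⇒ p·0+(1-p)·8 = p·14+(1-p)·6 ⇒ p(-14) = (1-p)(-2) ⇒ p = 1/8

(p,q) = (1/8, 4/7)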